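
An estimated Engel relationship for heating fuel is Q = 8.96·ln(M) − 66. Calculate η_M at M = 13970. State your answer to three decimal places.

0.459

At M = 13970: Q = 19.520.
dQ/dM = 8.96/M = 0.000641374 at this income.
η = (dQ/dM)·(M/Q) = 0.000641374 × (13970/19.520) = 0.459.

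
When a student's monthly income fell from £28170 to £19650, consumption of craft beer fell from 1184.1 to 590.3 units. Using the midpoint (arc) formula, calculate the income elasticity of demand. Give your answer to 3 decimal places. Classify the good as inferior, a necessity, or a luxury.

1.878 (luxury)

ΔQ = 590.3 − 1184.1 = -593.8; midpoint Q̄ = (1184.1 + 590.3)/2 = 887.2.
ΔI = 19650 − 28170 = -8520; midpoint Ī = (28170 + 19650)/2 = 23910.
η = (ΔQ/Q̄) ÷ (ΔI/Ī) = (-593.8/887.2) ÷ (-8520/23910) = 1.878.
η > 1 ⇒ luxury.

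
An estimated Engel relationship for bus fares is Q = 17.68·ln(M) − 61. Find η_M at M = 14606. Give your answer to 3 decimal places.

0.163

At M = 14606: Q = 108.537.
dQ/dM = 17.68/M = 0.00121046 at this income.
η = (dQ/dM)·(M/Q) = 0.00121046 × (14606/108.537) = 0.163.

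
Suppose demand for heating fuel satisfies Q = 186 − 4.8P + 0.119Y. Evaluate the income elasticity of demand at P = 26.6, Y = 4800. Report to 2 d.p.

At P = 26.6, Y = 4800: Q = 629.520.
Holding P constant, ∂Q/∂Y = 0.119.
η_Y = (∂Q/∂Y)·(Y/Q) = 0.119 × (4800/629.520) = 0.91.

0.91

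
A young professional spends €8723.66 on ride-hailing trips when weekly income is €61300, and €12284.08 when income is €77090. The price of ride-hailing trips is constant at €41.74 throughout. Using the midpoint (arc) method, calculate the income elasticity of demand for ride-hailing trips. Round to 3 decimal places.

With a constant price, Q₁ = 8723.66/41.74 = 209.000 and Q₂ = 12284.08/41.74 = 294.300 (equivalently, work directly with expenditure since P cancels).
Midpoint %ΔQ = (12284.08 − 8723.66)/10503.87 = 0.33896; midpoint %ΔI = (77090 − 61300)/69195 = 0.22820.
η = 0.33896 / 0.22820 = 1.485.

1.485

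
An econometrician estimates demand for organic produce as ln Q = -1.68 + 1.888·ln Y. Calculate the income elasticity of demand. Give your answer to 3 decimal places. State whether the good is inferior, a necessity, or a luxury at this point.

1.888 (luxury)

In a log-linear demand, the coefficient on ln Y is the income elasticity.
So η = 1.888.
η > 1 ⇒ luxury.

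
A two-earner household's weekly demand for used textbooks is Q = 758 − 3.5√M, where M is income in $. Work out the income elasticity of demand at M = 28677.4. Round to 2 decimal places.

At M = 28677.4: Q = 165.296.
dQ/dM = -3.5/(2√M) = -0.010334 at this income.
η = (dQ/dM)·(M/Q) = -0.010334 × (28677.4/165.296) = -1.79.

-1.79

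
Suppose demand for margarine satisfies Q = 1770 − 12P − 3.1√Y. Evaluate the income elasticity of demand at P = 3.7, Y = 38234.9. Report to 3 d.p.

-0.271

At P = 3.7, Y = 38234.9: Q = 1119.434.
Holding P constant, ∂Q/∂Y = -3.1/(2√Y) = -0.00792687.
η_Y = (∂Q/∂Y)·(Y/Q) = -0.00792687 × (38234.9/1119.434) = -0.271.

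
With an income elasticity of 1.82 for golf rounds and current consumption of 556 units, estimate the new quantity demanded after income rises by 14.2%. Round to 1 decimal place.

%ΔQ ≈ η × %ΔI = 1.82 × 14.2% = 25.844%.
New Q ≈ 556 × (1 + 0.25844) = 699.7.

699.7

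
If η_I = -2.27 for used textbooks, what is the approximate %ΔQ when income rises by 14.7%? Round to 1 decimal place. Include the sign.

%ΔQ ≈ η × %ΔI = -2.27 × 14.7% = -33.4%.

-33.4%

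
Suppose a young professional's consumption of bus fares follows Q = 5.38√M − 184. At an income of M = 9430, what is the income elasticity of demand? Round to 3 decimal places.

At M = 9430: Q = 338.442.
dQ/dM = 5.38/(2√M) = 0.0277011 at this income.
η = (dQ/dM)·(M/Q) = 0.0277011 × (9430/338.442) = 0.772.

0.772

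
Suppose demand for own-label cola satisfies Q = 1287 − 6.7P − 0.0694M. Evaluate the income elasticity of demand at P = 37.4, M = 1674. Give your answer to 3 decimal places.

At P = 37.4, M = 1674: Q = 920.244.
Holding P constant, ∂Q/∂M = −0.0694.
η_M = (∂Q/∂M)·(M/Q) = -0.0694 × (1674/920.244) = -0.126.

-0.126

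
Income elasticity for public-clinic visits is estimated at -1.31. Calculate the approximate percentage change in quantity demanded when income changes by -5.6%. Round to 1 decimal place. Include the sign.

7.3%

%ΔQ ≈ η × %ΔI = -1.31 × (-5.6%) = 7.3%.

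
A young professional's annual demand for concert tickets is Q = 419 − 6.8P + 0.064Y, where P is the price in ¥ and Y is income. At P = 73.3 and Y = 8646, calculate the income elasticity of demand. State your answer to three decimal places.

1.168

At P = 73.3, Y = 8646: Q = 473.904.
Holding P constant, ∂Q/∂Y = 0.064.
η_Y = (∂Q/∂Y)·(Y/Q) = 0.064 × (8646/473.904) = 1.168.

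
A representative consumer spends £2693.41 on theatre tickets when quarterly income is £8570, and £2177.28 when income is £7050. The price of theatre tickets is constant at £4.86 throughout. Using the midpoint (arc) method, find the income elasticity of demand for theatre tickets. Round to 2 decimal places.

With a constant price, Q₁ = 2693.41/4.86 = 554.200 and Q₂ = 2177.28/4.86 = 448.000 (equivalently, work directly with expenditure since P cancels).
Midpoint %ΔQ = (2177.28 − 2693.41)/2435.35 = -0.21193; midpoint %ΔI = (7050 − 8570)/7810 = -0.19462.
η = -0.21193 / -0.19462 = 1.09.

1.09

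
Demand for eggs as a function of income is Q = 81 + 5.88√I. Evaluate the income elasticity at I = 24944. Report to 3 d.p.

At I = 24944: Q = 1009.668.
dQ/dI = 5.88/(2√I) = 0.0186151 at this income.
η = (dQ/dI)·(I/Q) = 0.0186151 × (24944/1009.668) = 0.460.

0.460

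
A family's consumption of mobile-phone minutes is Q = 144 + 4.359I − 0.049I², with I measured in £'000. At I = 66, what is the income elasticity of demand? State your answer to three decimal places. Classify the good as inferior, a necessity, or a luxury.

At I = 66: Q = 218.2500.
dQ/dI = 4.359 − 0.098I = -2.10900.
η = (dQ/dI)·(I/Q) = -2.10900 × (66/218.2500) = -0.638.
η < 0 ⇒ inferior good.

-0.638 (inferior good)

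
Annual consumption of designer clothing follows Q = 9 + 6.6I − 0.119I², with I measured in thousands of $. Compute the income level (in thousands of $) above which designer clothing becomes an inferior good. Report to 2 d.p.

27.73

dQ/dI = 6.6 − 0.238I.
The good is inferior where dQ/dI < 0. Setting dQ/dI = 0 gives I = 6.6 / 0.238 = 27.73.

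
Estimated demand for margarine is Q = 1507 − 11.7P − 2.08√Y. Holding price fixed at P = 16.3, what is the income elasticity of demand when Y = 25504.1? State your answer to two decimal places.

-0.17

At P = 16.3, Y = 25504.1: Q = 984.114.
Holding P constant, ∂Q/∂Y = -2.08/(2√Y) = -0.00651221.
η_Y = (∂Q/∂Y)·(Y/Q) = -0.00651221 × (25504.1/984.114) = -0.17.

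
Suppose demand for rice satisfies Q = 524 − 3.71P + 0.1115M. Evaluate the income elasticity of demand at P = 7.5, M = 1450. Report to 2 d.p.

At P = 7.5, M = 1450: Q = 657.850.
Holding P constant, ∂Q/∂M = 0.1115.
η_M = (∂Q/∂M)·(M/Q) = 0.1115 × (1450/657.850) = 0.25.

0.25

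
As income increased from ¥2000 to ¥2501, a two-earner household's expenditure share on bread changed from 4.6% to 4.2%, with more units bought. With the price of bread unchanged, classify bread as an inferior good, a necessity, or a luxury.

Quantity rises but the budget share falls as income rises, so 0 < η < 1.

necessity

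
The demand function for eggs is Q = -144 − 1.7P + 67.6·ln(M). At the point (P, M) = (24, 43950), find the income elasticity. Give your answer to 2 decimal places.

At P = 24, M = 43950: Q = 537.899.
Holding P constant, ∂Q/∂M = 67.6/M = 0.00153811.
η_M = (∂Q/∂M)·(M/Q) = 0.00153811 × (43950/537.899) = 0.13.

0.13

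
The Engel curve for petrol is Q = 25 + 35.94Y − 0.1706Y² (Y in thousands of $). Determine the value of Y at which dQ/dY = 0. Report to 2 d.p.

105.33

dQ/dY = 35.94 − 0.3412Y.
The good is inferior where dQ/dY < 0. Setting dQ/dY = 0 gives Y = 35.94 / 0.3412 = 105.33.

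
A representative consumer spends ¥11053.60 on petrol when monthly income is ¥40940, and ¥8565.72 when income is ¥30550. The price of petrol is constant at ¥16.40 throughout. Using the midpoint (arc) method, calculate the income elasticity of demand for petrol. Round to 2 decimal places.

With a constant price, Q₁ = 11053.60/16.40 = 674.000 and Q₂ = 8565.72/16.40 = 522.300 (equivalently, work directly with expenditure since P cancels).
Midpoint %ΔQ = (8565.72 − 11053.60)/9809.66 = -0.25362; midpoint %ΔI = (30550 − 40940)/35745 = -0.29067.
η = -0.25362 / -0.29067 = 0.87.

0.87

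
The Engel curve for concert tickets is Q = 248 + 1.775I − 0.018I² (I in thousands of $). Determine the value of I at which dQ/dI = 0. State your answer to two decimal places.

dQ/dI = 1.775 − 0.036I.
The good is inferior where dQ/dI < 0. Setting dQ/dI = 0 gives I = 1.775 / 0.036 = 49.31.

49.31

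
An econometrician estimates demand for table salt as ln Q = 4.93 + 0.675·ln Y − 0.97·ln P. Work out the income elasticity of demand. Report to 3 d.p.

0.675

In a log-linear demand, the coefficient on ln Y is the income elasticity.
So η = 0.675.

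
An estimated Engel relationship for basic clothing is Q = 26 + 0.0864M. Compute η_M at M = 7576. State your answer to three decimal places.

0.962

At M = 7576: Q = 680.566.
dQ/dM = 0.0864.
η = (dQ/dM)·(M/Q) = 0.0864 × (7576/680.566) = 0.962.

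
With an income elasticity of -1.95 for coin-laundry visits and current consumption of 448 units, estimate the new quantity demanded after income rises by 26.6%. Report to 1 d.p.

215.6

%ΔQ ≈ η × %ΔI = -1.95 × 26.6% = -51.87%.
New Q ≈ 448 × (1 − 0.5187) = 215.6.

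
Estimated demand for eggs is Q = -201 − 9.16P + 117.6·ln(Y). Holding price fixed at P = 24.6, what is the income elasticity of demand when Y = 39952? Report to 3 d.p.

At P = 24.6, Y = 39952: Q = 819.687.
Holding P constant, ∂Q/∂Y = 117.6/Y = 0.00294353.
η_Y = (∂Q/∂Y)·(Y/Q) = 0.00294353 × (39952/819.687) = 0.143.

0.143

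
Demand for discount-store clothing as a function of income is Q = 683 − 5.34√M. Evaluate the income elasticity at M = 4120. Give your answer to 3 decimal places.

At M = 4120: Q = 340.240.
dQ/dM = -5.34/(2√M) = -0.0415971 at this income.
η = (dQ/dM)·(M/Q) = -0.0415971 × (4120/340.240) = -0.504.

-0.504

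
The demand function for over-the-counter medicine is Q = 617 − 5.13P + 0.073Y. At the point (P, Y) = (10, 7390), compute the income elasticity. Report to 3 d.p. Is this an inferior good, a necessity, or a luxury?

At P = 10, Y = 7390: Q = 1105.170.
Holding P constant, ∂Q/∂Y = 0.073.
η_Y = (∂Q/∂Y)·(Y/Q) = 0.073 × (7390/1105.170) = 0.488.
Since 0 < η < 1, this is a necessity.

0.488 (necessity)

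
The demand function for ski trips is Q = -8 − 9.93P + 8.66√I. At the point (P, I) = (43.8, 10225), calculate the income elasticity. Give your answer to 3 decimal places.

1.012

At P = 43.8, I = 10225: Q = 432.754.
Holding P constant, ∂Q/∂I = 8.66/(2√I) = 0.0428209.
η_I = (∂Q/∂I)·(I/Q) = 0.0428209 × (10225/432.754) = 1.012.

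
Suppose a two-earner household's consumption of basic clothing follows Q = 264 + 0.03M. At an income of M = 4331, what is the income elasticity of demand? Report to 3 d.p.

At M = 4331: Q = 393.930.
dQ/dM = 0.03.
η = (dQ/dM)·(M/Q) = 0.03 × (4331/393.930) = 0.330.

0.330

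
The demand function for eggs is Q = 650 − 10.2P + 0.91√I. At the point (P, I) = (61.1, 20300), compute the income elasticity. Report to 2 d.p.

At P = 61.1, I = 20300: Q = 156.435.
Holding P constant, ∂Q/∂I = 0.91/(2√I) = 0.00319347.
η_I = (∂Q/∂I)·(I/Q) = 0.00319347 × (20300/156.435) = 0.41.

0.41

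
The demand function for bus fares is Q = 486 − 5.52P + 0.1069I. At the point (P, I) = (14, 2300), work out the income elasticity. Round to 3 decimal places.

At P = 14, I = 2300: Q = 654.590.
Holding P constant, ∂Q/∂I = 0.1069.
η_I = (∂Q/∂I)·(I/Q) = 0.1069 × (2300/654.590) = 0.376.

0.376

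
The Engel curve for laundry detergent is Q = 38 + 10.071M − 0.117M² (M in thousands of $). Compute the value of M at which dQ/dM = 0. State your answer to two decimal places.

43.04

dQ/dM = 10.071 − 0.234M.
The good is inferior where dQ/dM < 0. Setting dQ/dM = 0 gives M = 10.071 / 0.234 = 43.04.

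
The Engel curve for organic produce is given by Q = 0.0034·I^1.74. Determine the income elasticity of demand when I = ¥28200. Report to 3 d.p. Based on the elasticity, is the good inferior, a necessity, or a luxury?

For Q = A·I^β the income elasticity is constant and equal to β.
Here β = 1.74, so η = 1.740.
Since η > 1, the good is a luxury.

1.740 (luxury)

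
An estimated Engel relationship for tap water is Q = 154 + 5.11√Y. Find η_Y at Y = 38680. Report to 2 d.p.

0.43

At Y = 38680: Q = 1158.996.
dQ/dY = 5.11/(2√Y) = 0.0129912 at this income.
η = (dQ/dY)·(Y/Q) = 0.0129912 × (38680/1158.996) = 0.43.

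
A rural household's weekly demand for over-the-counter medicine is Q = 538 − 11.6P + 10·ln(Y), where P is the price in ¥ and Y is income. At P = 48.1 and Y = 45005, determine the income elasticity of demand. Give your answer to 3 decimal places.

0.115

At P = 48.1, Y = 45005: Q = 87.185.
Holding P constant, ∂Q/∂Y = 10/Y = 0.000222198.
η_Y = (∂Q/∂Y)·(Y/Q) = 0.000222198 × (45005/87.185) = 0.115.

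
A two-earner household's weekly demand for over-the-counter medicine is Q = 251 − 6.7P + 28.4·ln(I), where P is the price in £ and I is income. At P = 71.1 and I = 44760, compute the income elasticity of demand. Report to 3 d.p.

0.361

At P = 71.1, I = 44760: Q = 78.768.
Holding P constant, ∂Q/∂I = 28.4/I = 0.000634495.
η_I = (∂Q/∂I)·(I/Q) = 0.000634495 × (44760/78.768) = 0.361.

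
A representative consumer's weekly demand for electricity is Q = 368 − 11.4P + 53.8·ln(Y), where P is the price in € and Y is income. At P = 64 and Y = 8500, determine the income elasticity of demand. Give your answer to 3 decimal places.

At P = 64, Y = 8500: Q = 125.173.
Holding P constant, ∂Q/∂Y = 53.8/Y = 0.00632941.
η_Y = (∂Q/∂Y)·(Y/Q) = 0.00632941 × (8500/125.173) = 0.430.

0.430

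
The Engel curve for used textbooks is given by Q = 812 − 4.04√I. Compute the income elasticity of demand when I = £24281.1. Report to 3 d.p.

-1.725

At I = 24281.1: Q = 182.471.
dQ/dI = -4.04/(2√I) = -0.0129633 at this income.
η = (dQ/dI)·(I/Q) = -0.0129633 × (24281.1/182.471) = -1.725.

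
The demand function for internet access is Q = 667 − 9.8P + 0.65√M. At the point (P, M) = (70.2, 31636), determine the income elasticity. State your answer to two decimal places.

At P = 70.2, M = 31636: Q = 94.652.
Holding P constant, ∂Q/∂M = 0.65/(2√M) = 0.00182723.
η_M = (∂Q/∂M)·(M/Q) = 0.00182723 × (31636/94.652) = 0.61.

0.61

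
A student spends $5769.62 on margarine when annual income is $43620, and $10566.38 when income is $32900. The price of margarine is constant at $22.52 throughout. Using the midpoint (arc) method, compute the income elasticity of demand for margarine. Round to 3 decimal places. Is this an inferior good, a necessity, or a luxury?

With a constant price, Q₁ = 5769.62/22.52 = 256.200 and Q₂ = 10566.38/22.52 = 469.200 (equivalently, work directly with expenditure since P cancels).
Midpoint %ΔQ = (10566.38 − 5769.62)/8168.00 = 0.58726; midpoint %ΔI = (32900 − 43620)/38260 = -0.28019.
η = 0.58726 / -0.28019 = -2.096.
η < 0 ⇒ inferior good.

-2.096 (inferior good)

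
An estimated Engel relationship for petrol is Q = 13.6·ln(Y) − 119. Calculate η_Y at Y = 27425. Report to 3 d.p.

At Y = 27425: Q = 19.981.
dQ/dY = 13.6/Y = 0.000495898 at this income.
η = (dQ/dY)·(Y/Q) = 0.000495898 × (27425/19.981) = 0.681.

0.681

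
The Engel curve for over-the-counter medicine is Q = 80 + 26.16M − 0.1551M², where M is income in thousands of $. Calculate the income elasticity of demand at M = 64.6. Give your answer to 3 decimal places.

0.352

At M = 64.6: Q = 1122.6789.
dQ/dM = 26.16 − 0.3102M = 6.12108.
η = (dQ/dM)·(M/Q) = 6.12108 × (64.6/1122.6789) = 0.352.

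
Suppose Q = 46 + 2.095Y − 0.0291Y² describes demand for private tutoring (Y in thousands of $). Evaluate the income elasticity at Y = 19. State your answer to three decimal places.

At Y = 19: Q = 75.2999.
dQ/dY = 2.095 − 0.0582Y = 0.98920.
η = (dQ/dY)·(Y/Q) = 0.98920 × (19/75.2999) = 0.250.

0.250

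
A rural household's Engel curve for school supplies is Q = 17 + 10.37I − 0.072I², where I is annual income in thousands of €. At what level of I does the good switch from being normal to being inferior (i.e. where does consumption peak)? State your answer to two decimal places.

72.01

dQ/dI = 10.37 − 0.144I.
The good is inferior where dQ/dI < 0. Setting dQ/dI = 0 gives I = 10.37 / 0.144 = 72.01.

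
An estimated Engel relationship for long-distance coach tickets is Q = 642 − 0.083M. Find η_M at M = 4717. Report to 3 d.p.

-1.563

At M = 4717: Q = 250.489.
dQ/dM = −0.083.
η = (dQ/dM)·(M/Q) = -0.083 × (4717/250.489) = -1.563.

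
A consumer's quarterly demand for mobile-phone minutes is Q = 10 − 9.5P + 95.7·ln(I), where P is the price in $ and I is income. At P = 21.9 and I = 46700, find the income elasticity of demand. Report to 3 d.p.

At P = 21.9, I = 46700: Q = 830.868.
Holding P constant, ∂Q/∂I = 95.7/I = 0.00204925.
η_I = (∂Q/∂I)·(I/Q) = 0.00204925 × (46700/830.868) = 0.115.

0.115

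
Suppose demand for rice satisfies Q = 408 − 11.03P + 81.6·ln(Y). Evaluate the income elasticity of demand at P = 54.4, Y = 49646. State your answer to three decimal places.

0.118

At P = 54.4, Y = 49646: Q = 690.282.
Holding P constant, ∂Q/∂Y = 81.6/Y = 0.00164364.
η_Y = (∂Q/∂Y)·(Y/Q) = 0.00164364 × (49646/690.282) = 0.118.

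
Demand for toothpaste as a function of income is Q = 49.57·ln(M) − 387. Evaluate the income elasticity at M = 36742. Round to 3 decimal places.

0.370

At M = 36742: Q = 134.064.
dQ/dM = 49.57/M = 0.00134914 at this income.
η = (dQ/dM)·(M/Q) = 0.00134914 × (36742/134.064) = 0.370.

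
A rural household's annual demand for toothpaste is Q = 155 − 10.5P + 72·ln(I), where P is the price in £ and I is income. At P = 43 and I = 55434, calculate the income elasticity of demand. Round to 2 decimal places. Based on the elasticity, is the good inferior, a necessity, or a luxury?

0.15 (necessity)

At P = 43, I = 55434: Q = 489.952.
Holding P constant, ∂Q/∂I = 72/I = 0.00129884.
η_I = (∂Q/∂I)·(I/Q) = 0.00129884 × (55434/489.952) = 0.15.
Since 0 < η < 1, this is a necessity.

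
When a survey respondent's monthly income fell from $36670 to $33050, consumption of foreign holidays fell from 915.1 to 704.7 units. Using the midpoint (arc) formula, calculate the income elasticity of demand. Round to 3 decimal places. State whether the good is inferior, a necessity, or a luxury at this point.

ΔQ = 704.7 − 915.1 = -210.4; midpoint Q̄ = (915.1 + 704.7)/2 = 809.9.
ΔI = 33050 − 36670 = -3620; midpoint Ī = (36670 + 33050)/2 = 34860.
η = (ΔQ/Q̄) ÷ (ΔI/Ī) = (-210.4/809.9) ÷ (-3620/34860) = 2.502.
η > 1 ⇒ luxury.

2.502 (luxury)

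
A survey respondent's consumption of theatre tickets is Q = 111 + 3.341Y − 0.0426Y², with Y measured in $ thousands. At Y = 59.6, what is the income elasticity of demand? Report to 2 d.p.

-0.65

At Y = 59.6: Q = 158.8016.
dQ/dY = 3.341 − 0.0852Y = -1.73692.
η = (dQ/dY)·(Y/Q) = -1.73692 × (59.6/158.8016) = -0.65.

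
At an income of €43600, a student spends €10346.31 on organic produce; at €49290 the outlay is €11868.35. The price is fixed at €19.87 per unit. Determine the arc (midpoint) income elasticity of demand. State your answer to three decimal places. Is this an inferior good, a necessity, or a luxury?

1.119 (luxury)

With a constant price, Q₁ = 10346.31/19.87 = 520.700 and Q₂ = 11868.35/19.87 = 597.300 (equivalently, work directly with expenditure since P cancels).
Midpoint %ΔQ = (11868.35 − 10346.31)/11107.33 = 0.13703; midpoint %ΔI = (49290 − 43600)/46445 = 0.12251.
η = 0.13703 / 0.12251 = 1.119.
η > 1 ⇒ luxury.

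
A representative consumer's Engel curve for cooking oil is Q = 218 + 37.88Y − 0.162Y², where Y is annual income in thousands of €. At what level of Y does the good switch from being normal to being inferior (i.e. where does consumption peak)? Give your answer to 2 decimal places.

116.91

dQ/dY = 37.88 − 0.324Y.
The good is inferior where dQ/dY < 0. Setting dQ/dY = 0 gives Y = 37.88 / 0.324 = 116.91.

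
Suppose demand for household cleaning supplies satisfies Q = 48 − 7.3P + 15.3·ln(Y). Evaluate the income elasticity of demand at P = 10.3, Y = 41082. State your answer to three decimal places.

At P = 10.3, Y = 41082: Q = 135.347.
Holding P constant, ∂Q/∂Y = 15.3/Y = 0.000372426.
η_Y = (∂Q/∂Y)·(Y/Q) = 0.000372426 × (41082/135.347) = 0.113.

0.113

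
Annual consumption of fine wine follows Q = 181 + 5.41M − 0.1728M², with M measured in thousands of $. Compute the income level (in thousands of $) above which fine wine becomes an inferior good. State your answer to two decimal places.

15.65

dQ/dM = 5.41 − 0.3456M.
The good is inferior where dQ/dM < 0. Setting dQ/dM = 0 gives M = 5.41 / 0.3456 = 15.65.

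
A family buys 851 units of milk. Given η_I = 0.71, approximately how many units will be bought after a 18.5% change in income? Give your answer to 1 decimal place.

%ΔQ ≈ η × %ΔI = 0.71 × 18.5% = 13.135%.
New Q ≈ 851 × (1 + 0.13135) = 962.8.

962.8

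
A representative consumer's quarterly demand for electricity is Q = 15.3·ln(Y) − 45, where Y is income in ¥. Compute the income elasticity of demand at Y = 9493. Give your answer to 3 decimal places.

At Y = 9493: Q = 95.122.
dQ/dY = 15.3/Y = 0.00161171 at this income.
η = (dQ/dY)·(Y/Q) = 0.00161171 × (9493/95.122) = 0.161.

0.161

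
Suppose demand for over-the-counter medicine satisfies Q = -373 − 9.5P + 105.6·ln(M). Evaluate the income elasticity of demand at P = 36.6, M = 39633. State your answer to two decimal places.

At P = 36.6, M = 39633: Q = 397.331.
Holding P constant, ∂Q/∂M = 105.6/M = 0.00266445.
η_M = (∂Q/∂M)·(M/Q) = 0.00266445 × (39633/397.331) = 0.27.

0.27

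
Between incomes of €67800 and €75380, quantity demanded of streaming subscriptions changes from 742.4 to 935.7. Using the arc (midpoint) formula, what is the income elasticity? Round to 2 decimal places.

ΔQ = 935.7 − 742.4 = 193.3; midpoint Q̄ = (742.4 + 935.7)/2 = 839.05.
ΔI = 75380 − 67800 = 7580; midpoint Ī = (67800 + 75380)/2 = 71590.
η = (ΔQ/Q̄) ÷ (ΔI/Ī) = (193.3/839.05) ÷ (7580/71590) = 2.18.

2.18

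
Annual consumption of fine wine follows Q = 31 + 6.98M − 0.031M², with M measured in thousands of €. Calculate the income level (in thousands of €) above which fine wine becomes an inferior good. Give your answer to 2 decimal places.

dQ/dM = 6.98 − 0.062M.
The good is inferior where dQ/dM < 0. Setting dQ/dM = 0 gives M = 6.98 / 0.062 = 112.58.

112.58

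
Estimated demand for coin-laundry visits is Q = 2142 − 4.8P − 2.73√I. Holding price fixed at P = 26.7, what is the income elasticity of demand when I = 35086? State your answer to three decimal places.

At P = 26.7, I = 35086: Q = 1502.477.
Holding P constant, ∂Q/∂I = -2.73/(2√I) = -0.00728728.
η_I = (∂Q/∂I)·(I/Q) = -0.00728728 × (35086/1502.477) = -0.170.

-0.170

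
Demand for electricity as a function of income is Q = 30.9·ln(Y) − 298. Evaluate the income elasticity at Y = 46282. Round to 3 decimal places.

At Y = 46282: Q = 33.944.
dQ/dY = 30.9/Y = 0.000667646 at this income.
η = (dQ/dY)·(Y/Q) = 0.000667646 × (46282/33.944) = 0.910.

0.910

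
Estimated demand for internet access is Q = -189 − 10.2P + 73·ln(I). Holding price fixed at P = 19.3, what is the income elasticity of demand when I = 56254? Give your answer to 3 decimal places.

At P = 19.3, I = 56254: Q = 412.587.
Holding P constant, ∂Q/∂I = 73/I = 0.00129769.
η_I = (∂Q/∂I)·(I/Q) = 0.00129769 × (56254/412.587) = 0.177.

0.177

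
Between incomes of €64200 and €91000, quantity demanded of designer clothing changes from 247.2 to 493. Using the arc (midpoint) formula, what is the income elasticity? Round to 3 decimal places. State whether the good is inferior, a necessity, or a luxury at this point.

1.923 (luxury)

ΔQ = 493 − 247.2 = 245.8; midpoint Q̄ = (247.2 + 493)/2 = 370.1.
ΔI = 91000 − 64200 = 26800; midpoint Ī = (64200 + 91000)/2 = 77600.
η = (ΔQ/Q̄) ÷ (ΔI/Ī) = (245.8/370.1) ÷ (26800/77600) = 1.923.
η > 1 ⇒ luxury.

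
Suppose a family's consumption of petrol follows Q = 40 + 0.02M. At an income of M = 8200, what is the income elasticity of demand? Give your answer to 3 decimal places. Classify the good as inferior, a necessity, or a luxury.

At M = 8200: Q = 204.000.
dQ/dM = 0.02.
η = (dQ/dM)·(M/Q) = 0.02 × (8200/204.000) = 0.804.
Since 0 < η < 1, the good is a necessity.

0.804 (necessity)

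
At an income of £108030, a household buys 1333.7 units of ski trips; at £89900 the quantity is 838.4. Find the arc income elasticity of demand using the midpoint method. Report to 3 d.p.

2.489

ΔQ = 838.4 − 1333.7 = -495.3; midpoint Q̄ = (1333.7 + 838.4)/2 = 1086.05.
ΔI = 89900 − 108030 = -18130; midpoint Ī = (108030 + 89900)/2 = 98965.
η = (ΔQ/Q̄) ÷ (ΔI/Ī) = (-495.3/1086.05) ÷ (-18130/98965) = 2.489.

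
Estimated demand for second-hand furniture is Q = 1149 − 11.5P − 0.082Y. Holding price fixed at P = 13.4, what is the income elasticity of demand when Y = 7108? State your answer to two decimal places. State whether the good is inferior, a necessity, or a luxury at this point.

-1.41 (inferior good)

At P = 13.4, Y = 7108: Q = 412.044.
Holding P constant, ∂Q/∂Y = −0.082.
η_Y = (∂Q/∂Y)·(Y/Q) = -0.082 × (7108/412.044) = -1.41.
Since η < 0, this is an inferior good.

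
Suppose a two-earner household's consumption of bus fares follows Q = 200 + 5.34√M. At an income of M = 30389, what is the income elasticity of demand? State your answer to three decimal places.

At M = 30389: Q = 1130.892.
dQ/dM = 5.34/(2√M) = 0.0153163 at this income.
η = (dQ/dM)·(M/Q) = 0.0153163 × (30389/1130.892) = 0.412.

0.412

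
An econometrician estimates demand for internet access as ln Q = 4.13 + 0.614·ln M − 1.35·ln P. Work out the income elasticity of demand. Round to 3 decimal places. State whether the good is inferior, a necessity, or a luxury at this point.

0.614 (necessity)

In a log-linear demand, the coefficient on ln M is the income elasticity.
So η = 0.614.
0 < η < 1 ⇒ necessity.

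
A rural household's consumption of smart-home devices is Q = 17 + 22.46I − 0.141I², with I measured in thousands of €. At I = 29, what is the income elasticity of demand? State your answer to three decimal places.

At I = 29: Q = 549.7590.
dQ/dI = 22.46 − 0.282I = 14.28200.
η = (dQ/dI)·(I/Q) = 14.28200 × (29/549.7590) = 0.753.

0.753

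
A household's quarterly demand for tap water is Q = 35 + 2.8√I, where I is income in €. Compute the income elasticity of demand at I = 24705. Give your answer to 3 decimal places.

At I = 24705: Q = 475.099.
dQ/dI = 2.8/(2√I) = 0.00890709 at this income.
η = (dQ/dI)·(I/Q) = 0.00890709 × (24705/475.099) = 0.463.

0.463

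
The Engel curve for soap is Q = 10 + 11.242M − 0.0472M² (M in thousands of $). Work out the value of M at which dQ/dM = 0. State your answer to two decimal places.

119.09

dQ/dM = 11.242 − 0.0944M.
The good is inferior where dQ/dM < 0. Setting dQ/dM = 0 gives M = 11.242 / 0.0944 = 119.09.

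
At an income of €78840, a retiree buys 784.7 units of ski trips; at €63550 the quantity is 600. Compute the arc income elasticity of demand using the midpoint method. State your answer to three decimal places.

ΔQ = 600 − 784.7 = -184.7; midpoint Q̄ = (784.7 + 600)/2 = 692.35.
ΔI = 63550 − 78840 = -15290; midpoint Ī = (78840 + 63550)/2 = 71195.
η = (ΔQ/Q̄) ÷ (ΔI/Ī) = (-184.7/692.35) ÷ (-15290/71195) = 1.242.

1.242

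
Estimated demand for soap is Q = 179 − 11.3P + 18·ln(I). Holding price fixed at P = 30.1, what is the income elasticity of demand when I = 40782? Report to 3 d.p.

0.601

At P = 30.1, I = 40782: Q = 29.958.
Holding P constant, ∂Q/∂I = 18/I = 0.000441371.
η_I = (∂Q/∂I)·(I/Q) = 0.000441371 × (40782/29.958) = 0.601.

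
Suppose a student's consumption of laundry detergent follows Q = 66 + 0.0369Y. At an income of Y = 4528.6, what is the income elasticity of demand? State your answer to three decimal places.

0.717

At Y = 4528.6: Q = 233.105.
dQ/dY = 0.0369.
η = (dQ/dY)·(Y/Q) = 0.0369 × (4528.6/233.105) = 0.717.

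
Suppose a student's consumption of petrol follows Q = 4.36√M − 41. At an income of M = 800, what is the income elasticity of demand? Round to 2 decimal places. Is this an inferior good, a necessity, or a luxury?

0.75 (necessity)

At M = 800: Q = 82.319.
dQ/dM = 4.36/(2√M) = 0.0770746 at this income.
η = (dQ/dM)·(M/Q) = 0.0770746 × (800/82.319) = 0.75.
Since 0 < η < 1, the good is a necessity.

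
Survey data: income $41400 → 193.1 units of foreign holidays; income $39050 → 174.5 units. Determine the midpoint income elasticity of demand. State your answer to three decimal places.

ΔQ = 174.5 − 193.1 = -18.6; midpoint Q̄ = (193.1 + 174.5)/2 = 183.8.
ΔI = 39050 − 41400 = -2350; midpoint Ī = (41400 + 39050)/2 = 40225.
η = (ΔQ/Q̄) ÷ (ΔI/Ī) = (-18.6/183.8) ÷ (-2350/40225) = 1.732.

1.732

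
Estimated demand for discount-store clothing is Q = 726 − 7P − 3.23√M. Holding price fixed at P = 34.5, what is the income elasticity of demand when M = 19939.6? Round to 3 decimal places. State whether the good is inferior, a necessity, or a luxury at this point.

At P = 34.5, M = 19939.6: Q = 28.399.
Holding P constant, ∂Q/∂M = -3.23/(2√M) = -0.0114371.
η_M = (∂Q/∂M)·(M/Q) = -0.0114371 × (19939.6/28.399) = -8.030.
Since η < 0, this is an inferior good.

-8.030 (inferior good)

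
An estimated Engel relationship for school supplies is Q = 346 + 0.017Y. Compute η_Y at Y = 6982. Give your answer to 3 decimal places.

At Y = 6982: Q = 464.694.
dQ/dY = 0.017.
η = (dQ/dY)·(Y/Q) = 0.017 × (6982/464.694) = 0.255.

0.255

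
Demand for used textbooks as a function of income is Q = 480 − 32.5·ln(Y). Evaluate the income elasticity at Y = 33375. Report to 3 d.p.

At Y = 33375: Q = 141.494.
dQ/dY = -32.5/Y = -0.000973783 at this income.
η = (dQ/dY)·(Y/Q) = -0.000973783 × (33375/141.494) = -0.230.

-0.230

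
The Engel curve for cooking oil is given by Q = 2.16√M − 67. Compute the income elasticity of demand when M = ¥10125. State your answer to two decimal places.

At M = 10125: Q = 150.346.
dQ/dM = 2.16/(2√M) = 0.0107331 at this income.
η = (dQ/dM)·(M/Q) = 0.0107331 × (10125/150.346) = 0.72.

0.72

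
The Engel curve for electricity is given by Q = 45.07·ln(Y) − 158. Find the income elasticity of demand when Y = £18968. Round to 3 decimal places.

At Y = 18968: Q = 285.962.
dQ/dY = 45.07/Y = 0.00237611 at this income.
η = (dQ/dY)·(Y/Q) = 0.00237611 × (18968/285.962) = 0.158.

0.158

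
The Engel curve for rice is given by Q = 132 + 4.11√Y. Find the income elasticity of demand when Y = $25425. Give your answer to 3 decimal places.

At Y = 25425: Q = 787.348.
dQ/dY = 4.11/(2√Y) = 0.0128879 at this income.
η = (dQ/dY)·(Y/Q) = 0.0128879 × (25425/787.348) = 0.416.

0.416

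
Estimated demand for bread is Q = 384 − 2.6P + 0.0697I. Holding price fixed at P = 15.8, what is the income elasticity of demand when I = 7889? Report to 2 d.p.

0.62

At P = 15.8, I = 7889: Q = 892.783.
Holding P constant, ∂Q/∂I = 0.0697.
η_I = (∂Q/∂I)·(I/Q) = 0.0697 × (7889/892.783) = 0.62.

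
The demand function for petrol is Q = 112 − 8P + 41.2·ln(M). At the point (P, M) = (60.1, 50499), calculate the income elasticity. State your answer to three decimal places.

0.532

At P = 60.1, M = 50499: Q = 77.384.
Holding P constant, ∂Q/∂M = 41.2/M = 0.000815858.
η_M = (∂Q/∂M)·(M/Q) = 0.000815858 × (50499/77.384) = 0.532.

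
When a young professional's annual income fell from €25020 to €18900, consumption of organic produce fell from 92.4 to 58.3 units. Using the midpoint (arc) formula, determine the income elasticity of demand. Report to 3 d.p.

ΔQ = 58.3 − 92.4 = -34.1; midpoint Q̄ = (92.4 + 58.3)/2 = 75.35.
ΔI = 18900 − 25020 = -6120; midpoint Ī = (25020 + 18900)/2 = 21960.
η = (ΔQ/Q̄) ÷ (ΔI/Ī) = (-34.1/75.35) ÷ (-6120/21960) = 1.624.

1.624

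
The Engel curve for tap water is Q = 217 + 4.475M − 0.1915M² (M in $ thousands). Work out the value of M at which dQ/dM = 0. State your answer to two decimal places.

dQ/dM = 4.475 − 0.383M.
The good is inferior where dQ/dM < 0. Setting dQ/dM = 0 gives M = 4.475 / 0.383 = 11.68.

11.68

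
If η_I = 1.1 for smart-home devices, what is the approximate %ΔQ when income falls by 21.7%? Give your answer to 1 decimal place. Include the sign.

-23.9%

%ΔQ ≈ η × %ΔI = 1.1 × (-21.7%) = -23.9%.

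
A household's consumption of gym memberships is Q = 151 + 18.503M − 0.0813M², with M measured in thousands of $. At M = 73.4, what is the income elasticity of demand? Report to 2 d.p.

0.45

At M = 73.4: Q = 1071.1116.
dQ/dM = 18.503 − 0.1626M = 6.56816.
η = (dQ/dM)·(M/Q) = 6.56816 × (73.4/1071.1116) = 0.45.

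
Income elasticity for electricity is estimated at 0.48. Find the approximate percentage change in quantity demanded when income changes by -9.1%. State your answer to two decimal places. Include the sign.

%ΔQ ≈ η × %ΔI = 0.48 × (-9.1%) = -4.37%.

-4.37%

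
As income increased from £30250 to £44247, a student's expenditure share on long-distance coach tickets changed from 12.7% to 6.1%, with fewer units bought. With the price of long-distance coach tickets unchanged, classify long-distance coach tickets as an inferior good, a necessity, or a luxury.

inferior good

Quantity demanded falls as income rises, so η < 0.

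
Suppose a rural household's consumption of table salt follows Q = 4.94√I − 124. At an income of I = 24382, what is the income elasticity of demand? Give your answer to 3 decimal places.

At I = 24382: Q = 647.368.
dQ/dI = 4.94/(2√I) = 0.0158184 at this income.
η = (dQ/dI)·(I/Q) = 0.0158184 × (24382/647.368) = 0.596.

0.596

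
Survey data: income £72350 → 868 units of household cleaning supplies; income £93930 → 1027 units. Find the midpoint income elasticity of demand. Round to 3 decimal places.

0.647

ΔQ = 1027 − 868 = 159; midpoint Q̄ = (868 + 1027)/2 = 947.5.
ΔI = 93930 − 72350 = 21580; midpoint Ī = (72350 + 93930)/2 = 83140.
η = (ΔQ/Q̄) ÷ (ΔI/Ī) = (159/947.5) ÷ (21580/83140) = 0.647.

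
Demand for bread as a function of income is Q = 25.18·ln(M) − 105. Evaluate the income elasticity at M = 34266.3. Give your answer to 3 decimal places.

At M = 34266.3: Q = 157.927.
dQ/dM = 25.18/M = 0.000734833 at this income.
η = (dQ/dM)·(M/Q) = 0.000734833 × (34266.3/157.927) = 0.159.

0.159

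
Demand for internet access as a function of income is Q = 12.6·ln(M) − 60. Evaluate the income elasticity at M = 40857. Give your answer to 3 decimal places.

0.171

At M = 40857: Q = 73.785.
dQ/dM = 12.6/M = 0.000308393 at this income.
η = (dQ/dM)·(M/Q) = 0.000308393 × (40857/73.785) = 0.171.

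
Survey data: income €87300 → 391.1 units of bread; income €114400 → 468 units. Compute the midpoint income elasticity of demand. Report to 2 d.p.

ΔQ = 468 − 391.1 = 76.9; midpoint Q̄ = (391.1 + 468)/2 = 429.55.
ΔI = 114400 − 87300 = 27100; midpoint Ī = (87300 + 114400)/2 = 100850.
η = (ΔQ/Q̄) ÷ (ΔI/Ī) = (76.9/429.55) ÷ (27100/100850) = 0.67.

0.67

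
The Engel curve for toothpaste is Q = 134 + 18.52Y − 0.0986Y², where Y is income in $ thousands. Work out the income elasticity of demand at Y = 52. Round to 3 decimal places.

At Y = 52: Q = 830.4256.
dQ/dY = 18.52 − 0.1972Y = 8.26560.
η = (dQ/dY)·(Y/Q) = 8.26560 × (52/830.4256) = 0.518.

0.518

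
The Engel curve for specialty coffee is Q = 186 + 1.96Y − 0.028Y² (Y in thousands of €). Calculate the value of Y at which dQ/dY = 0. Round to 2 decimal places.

dQ/dY = 1.96 − 0.056Y.
The good is inferior where dQ/dY < 0. Setting dQ/dY = 0 gives Y = 1.96 / 0.056 = 35.00.

35.00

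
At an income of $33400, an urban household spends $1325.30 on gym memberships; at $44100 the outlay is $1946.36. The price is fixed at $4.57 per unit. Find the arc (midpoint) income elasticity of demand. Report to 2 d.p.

1.37

With a constant price, Q₁ = 1325.30/4.57 = 290.000 and Q₂ = 1946.36/4.57 = 425.899 (equivalently, work directly with expenditure since P cancels).
Midpoint %ΔQ = (1946.36 − 1325.30)/1635.83 = 0.37966; midpoint %ΔI = (44100 − 33400)/38750 = 0.27613.
η = 0.37966 / 0.27613 = 1.37.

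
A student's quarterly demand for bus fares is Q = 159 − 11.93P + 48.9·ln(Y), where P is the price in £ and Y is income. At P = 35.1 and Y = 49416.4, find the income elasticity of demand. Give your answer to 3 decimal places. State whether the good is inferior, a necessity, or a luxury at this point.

0.182 (necessity)

At P = 35.1, Y = 49416.4: Q = 268.770.
Holding P constant, ∂Q/∂Y = 48.9/Y = 0.00098955.
η_Y = (∂Q/∂Y)·(Y/Q) = 0.00098955 × (49416.4/268.770) = 0.182.
Since 0 < η < 1, this is a necessity.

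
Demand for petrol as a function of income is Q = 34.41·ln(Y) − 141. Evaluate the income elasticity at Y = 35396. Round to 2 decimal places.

At Y = 35396: Q = 219.423.
dQ/dY = 34.41/Y = 0.000972144 at this income.
η = (dQ/dY)·(Y/Q) = 0.000972144 × (35396/219.423) = 0.16.

0.16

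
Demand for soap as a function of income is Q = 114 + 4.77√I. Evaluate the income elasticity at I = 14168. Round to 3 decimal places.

0.416

At I = 14168: Q = 681.770.
dQ/dI = 4.77/(2√I) = 0.0200371 at this income.
η = (dQ/dI)·(I/Q) = 0.0200371 × (14168/681.770) = 0.416.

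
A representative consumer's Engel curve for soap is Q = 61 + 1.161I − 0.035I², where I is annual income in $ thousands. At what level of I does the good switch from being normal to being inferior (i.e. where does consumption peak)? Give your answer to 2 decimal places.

16.59

dQ/dI = 1.161 − 0.07I.
The good is inferior where dQ/dI < 0. Setting dQ/dI = 0 gives I = 1.161 / 0.07 = 16.59.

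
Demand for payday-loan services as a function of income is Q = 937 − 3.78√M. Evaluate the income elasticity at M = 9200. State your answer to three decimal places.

-0.316

At M = 9200: Q = 574.435.
dQ/dM = -3.78/(2√M) = -0.0197046 at this income.
η = (dQ/dM)·(M/Q) = -0.0197046 × (9200/574.435) = -0.316.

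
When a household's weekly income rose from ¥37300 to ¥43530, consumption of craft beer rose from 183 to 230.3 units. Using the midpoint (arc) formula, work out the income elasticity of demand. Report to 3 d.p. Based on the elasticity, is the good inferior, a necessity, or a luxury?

1.485 (luxury)

ΔQ = 230.3 − 183 = 47.3; midpoint Q̄ = (183 + 230.3)/2 = 206.65.
ΔI = 43530 − 37300 = 6230; midpoint Ī = (37300 + 43530)/2 = 40415.
η = (ΔQ/Q̄) ÷ (ΔI/Ī) = (47.3/206.65) ÷ (6230/40415) = 1.485.
η > 1 ⇒ luxury.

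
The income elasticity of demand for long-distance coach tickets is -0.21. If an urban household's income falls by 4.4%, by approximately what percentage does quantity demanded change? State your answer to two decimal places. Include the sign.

0.92%

%ΔQ ≈ η × %ΔI = -0.21 × (-4.4%) = 0.92%.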